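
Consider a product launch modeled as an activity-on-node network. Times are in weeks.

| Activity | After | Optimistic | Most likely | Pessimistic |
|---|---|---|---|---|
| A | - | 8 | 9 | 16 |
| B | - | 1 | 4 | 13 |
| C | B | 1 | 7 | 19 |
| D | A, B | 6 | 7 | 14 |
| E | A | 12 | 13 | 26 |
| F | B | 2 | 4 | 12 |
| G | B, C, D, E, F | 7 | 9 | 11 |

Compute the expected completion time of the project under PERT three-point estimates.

te_A = (8 + 4·9 + 16)/6 = 60/6 = 10
te_B = (1 + 4·4 + 13)/6 = 30/6 = 5
te_C = (1 + 4·7 + 19)/6 = 48/6 = 8
te_D = (6 + 4·7 + 14)/6 = 48/6 = 8
te_E = (12 + 4·13 + 26)/6 = 90/6 = 15
te_F = (2 + 4·4 + 12)/6 = 30/6 = 5
te_G = (7 + 4·9 + 11)/6 = 54/6 = 9

Forward pass:
ES_A = 0; EF_A = 10
ES_B = 0; EF_B = 5
ES_C = 5; EF_C = 5+8 = 13
ES_D = max(EF_A=10, EF_B=5) = 10; EF_D = 10+8 = 18
ES_E = 10; EF_E = 10+15 = 25
ES_F = 5; EF_F = 5+5 = 10
ES_G = max(EF_B=5, EF_C=13, EF_D=18, EF_E=25, EF_F=10) = 25; EF_G = 25+9 = 34
Expected project duration μ = 34 weeks. Critical path: A → E → G.

34 weeks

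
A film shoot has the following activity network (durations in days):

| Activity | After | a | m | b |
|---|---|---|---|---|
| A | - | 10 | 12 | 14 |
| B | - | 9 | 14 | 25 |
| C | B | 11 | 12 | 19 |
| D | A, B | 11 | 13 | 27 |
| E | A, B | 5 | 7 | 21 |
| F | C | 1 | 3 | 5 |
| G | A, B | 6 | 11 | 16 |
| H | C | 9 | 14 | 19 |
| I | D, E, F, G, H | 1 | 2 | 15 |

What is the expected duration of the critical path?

te_A = (10 + 4·12 + 14)/6 = 72/6 = 12
te_B = (9 + 4·14 + 25)/6 = 90/6 = 15
te_C = (11 + 4·12 + 19)/6 = 78/6 = 13
te_D = (11 + 4·13 + 27)/6 = 90/6 = 15
te_E = (5 + 4·7 + 21)/6 = 54/6 = 9
te_F = (1 + 4·3 + 5)/6 = 18/6 = 3
te_G = (6 + 4·11 + 16)/6 = 66/6 = 11
te_H = (9 + 4·14 + 19)/6 = 84/6 = 14
te_I = (1 + 4·2 + 15)/6 = 24/6 = 4

Forward pass:
ES_A = 0; EF_A = 12
ES_B = 0; EF_B = 15
ES_C = 15; EF_C = 15+13 = 28
ES_D = max(EF_A=12, EF_B=15) = 15; EF_D = 15+15 = 30
ES_E = max(EF_A=12, EF_B=15) = 15; EF_E = 15+9 = 24
ES_F = 28; EF_F = 28+3 = 31
ES_G = max(EF_A=12, EF_B=15) = 15; EF_G = 15+11 = 26
ES_H = 28; EF_H = 28+14 = 42
ES_I = max(EF_D=30, EF_E=24, EF_F=31, EF_G=26, EF_H=42) = 42; EF_I = 42+4 = 46
Expected project duration μ = 46 days. Critical path: B → C → H → I.

46 days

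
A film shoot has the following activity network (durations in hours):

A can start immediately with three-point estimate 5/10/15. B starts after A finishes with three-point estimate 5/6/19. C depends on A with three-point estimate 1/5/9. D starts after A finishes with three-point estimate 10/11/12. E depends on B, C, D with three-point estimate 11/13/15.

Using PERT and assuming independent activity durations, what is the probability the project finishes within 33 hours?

0.292

te_A = (5 + 4·10 + 15)/6 = 60/6 = 10; σ²_A = ((15−5)/6)² = 2.778
te_B = (5 + 4·6 + 19)/6 = 48/6 = 8; σ²_B = ((19−5)/6)² = 5.444
te_C = (1 + 4·5 + 9)/6 = 30/6 = 5; σ²_C = ((9−1)/6)² = 1.778
te_D = (10 + 4·11 + 12)/6 = 66/6 = 11; σ²_D = ((12−10)/6)² = 0.111
te_E = (11 + 4·13 + 15)/6 = 78/6 = 13; σ²_E = ((15−11)/6)² = 0.444

Forward pass:
ES_A = 0; EF_A = 10
ES_B = 10; EF_B = 10+8 = 18
ES_C = 10; EF_C = 10+5 = 15
ES_D = 10; EF_D = 10+11 = 21
ES_E = max(EF_B=18, EF_C=15, EF_D=21) = 21; EF_E = 21+13 = 34
Expected project duration μ = 34 hours. Critical path: A → D → E.

Variance along critical path = 2.778 + 0.111 + 0.444 = 3.333; σ = √3.333 = 1.826 hours.
Z = (33 − 34) / 1.826 = -0.548
P(T ≤ 33) = Φ(-0.548) ≈ 0.292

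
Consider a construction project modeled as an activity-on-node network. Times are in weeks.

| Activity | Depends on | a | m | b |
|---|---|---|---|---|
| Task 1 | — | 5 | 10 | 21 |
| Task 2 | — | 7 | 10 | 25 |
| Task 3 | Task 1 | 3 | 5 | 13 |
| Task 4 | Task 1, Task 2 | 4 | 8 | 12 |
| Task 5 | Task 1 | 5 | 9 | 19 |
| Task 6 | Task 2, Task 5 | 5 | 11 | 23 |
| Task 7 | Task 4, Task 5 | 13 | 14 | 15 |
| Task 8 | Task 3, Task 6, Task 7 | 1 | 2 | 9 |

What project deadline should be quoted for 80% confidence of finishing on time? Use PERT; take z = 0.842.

te_Task 1 = (5 + 4·10 + 21)/6 = 66/6 = 11; σ²_Task 1 = ((21−5)/6)² = 7.111
te_Task 2 = (7 + 4·10 + 25)/6 = 72/6 = 12; σ²_Task 2 = ((25−7)/6)² = 9.000
te_Task 3 = (3 + 4·5 + 13)/6 = 36/6 = 6; σ²_Task 3 = ((13−3)/6)² = 2.778
te_Task 4 = (4 + 4·8 + 12)/6 = 48/6 = 8; σ²_Task 4 = ((12−4)/6)² = 1.778
te_Task 5 = (5 + 4·9 + 19)/6 = 60/6 = 10; σ²_Task 5 = ((19−5)/6)² = 5.444
te_Task 6 = (5 + 4·11 + 23)/6 = 72/6 = 12; σ²_Task 6 = ((23−5)/6)² = 9.000
te_Task 7 = (13 + 4·14 + 15)/6 = 84/6 = 14; σ²_Task 7 = ((15−13)/6)² = 0.111
te_Task 8 = (1 + 4·2 + 9)/6 = 18/6 = 3; σ²_Task 8 = ((9−1)/6)² = 1.778

Forward pass:
ES_Task 1 = 0; EF_Task 1 = 11
ES_Task 2 = 0; EF_Task 2 = 12
ES_Task 3 = 11; EF_Task 3 = 11+6 = 17
ES_Task 4 = max(EF_Task 1=11, EF_Task 2=12) = 12; EF_Task 4 = 12+8 = 20
ES_Task 5 = 11; EF_Task 5 = 11+10 = 21
ES_Task 6 = max(EF_Task 2=12, EF_Task 5=21) = 21; EF_Task 6 = 21+12 = 33
ES_Task 7 = max(EF_Task 4=20, EF_Task 5=21) = 21; EF_Task 7 = 21+14 = 35
ES_Task 8 = max(EF_Task 3=17, EF_Task 6=33, EF_Task 7=35) = 35; EF_Task 8 = 35+3 = 38
Expected project duration μ = 38 weeks. Critical path: Task 1 → Task 5 → Task 7 → Task 8.

Variance along critical path = 7.111 + 5.444 + 0.111 + 1.778 = 14.444; σ = 3.801 weeks.
D = μ + z·σ = 38 + 0.842·3.801 = 41.2 weeks

41.2 weeks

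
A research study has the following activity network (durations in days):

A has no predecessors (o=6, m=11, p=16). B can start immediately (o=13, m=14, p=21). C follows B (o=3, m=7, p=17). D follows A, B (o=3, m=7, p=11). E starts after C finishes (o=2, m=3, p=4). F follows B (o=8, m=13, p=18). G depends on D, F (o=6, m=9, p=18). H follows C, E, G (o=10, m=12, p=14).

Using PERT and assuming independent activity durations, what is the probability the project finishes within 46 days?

0.091

te_A = (6 + 4·11 + 16)/6 = 66/6 = 11; σ²_A = ((16−6)/6)² = 2.778
te_B = (13 + 4·14 + 21)/6 = 90/6 = 15; σ²_B = ((21−13)/6)² = 1.778
te_C = (3 + 4·7 + 17)/6 = 48/6 = 8; σ²_C = ((17−3)/6)² = 5.444
te_D = (3 + 4·7 + 11)/6 = 42/6 = 7; σ²_D = ((11−3)/6)² = 1.778
te_E = (2 + 4·3 + 4)/6 = 18/6 = 3; σ²_E = ((4−2)/6)² = 0.111
te_F = (8 + 4·13 + 18)/6 = 78/6 = 13; σ²_F = ((18−8)/6)² = 2.778
te_G = (6 + 4·9 + 18)/6 = 60/6 = 10; σ²_G = ((18−6)/6)² = 4.000
te_H = (10 + 4·12 + 14)/6 = 72/6 = 12; σ²_H = ((14−10)/6)² = 0.444

Forward pass:
ES_A = 0; EF_A = 11
ES_B = 0; EF_B = 15
ES_C = 15; EF_C = 15+8 = 23
ES_D = max(EF_A=11, EF_B=15) = 15; EF_D = 15+7 = 22
ES_E = 23; EF_E = 23+3 = 26
ES_F = 15; EF_F = 15+13 = 28
ES_G = max(EF_D=22, EF_F=28) = 28; EF_G = 28+10 = 38
ES_H = max(EF_C=23, EF_E=26, EF_G=38) = 38; EF_H = 38+12 = 50
Expected project duration μ = 50 days. Critical path: B → F → G → H.

Variance along critical path = 1.778 + 2.778 + 4.000 + 0.444 = 9.000; σ = √9.000 = 3.000 days.
Z = (46 − 50) / 3.000 = -1.333
P(T ≤ 46) = Φ(-1.333) ≈ 0.091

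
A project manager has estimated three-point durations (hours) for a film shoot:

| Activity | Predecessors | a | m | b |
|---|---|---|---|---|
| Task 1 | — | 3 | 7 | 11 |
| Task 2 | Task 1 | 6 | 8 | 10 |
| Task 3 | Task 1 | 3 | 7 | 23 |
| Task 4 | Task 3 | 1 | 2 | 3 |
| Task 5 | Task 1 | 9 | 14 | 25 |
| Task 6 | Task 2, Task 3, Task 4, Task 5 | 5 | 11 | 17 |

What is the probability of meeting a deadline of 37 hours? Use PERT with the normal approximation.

0.867

te_Task 1 = (3 + 4·7 + 11)/6 = 42/6 = 7; σ²_Task 1 = ((11−3)/6)² = 1.778
te_Task 2 = (6 + 4·8 + 10)/6 = 48/6 = 8; σ²_Task 2 = ((10−6)/6)² = 0.444
te_Task 3 = (3 + 4·7 + 23)/6 = 54/6 = 9; σ²_Task 3 = ((23−3)/6)² = 11.111
te_Task 4 = (1 + 4·2 + 3)/6 = 12/6 = 2; σ²_Task 4 = ((3−1)/6)² = 0.111
te_Task 5 = (9 + 4·14 + 25)/6 = 90/6 = 15; σ²_Task 5 = ((25−9)/6)² = 7.111
te_Task 6 = (5 + 4·11 + 17)/6 = 66/6 = 11; σ²_Task 6 = ((17−5)/6)² = 4.000

Forward pass:
ES_Task 1 = 0; EF_Task 1 = 7
ES_Task 2 = 7; EF_Task 2 = 7+8 = 15
ES_Task 3 = 7; EF_Task 3 = 7+9 = 16
ES_Task 4 = 16; EF_Task 4 = 16+2 = 18
ES_Task 5 = 7; EF_Task 5 = 7+15 = 22
ES_Task 6 = max(EF_Task 2=15, EF_Task 3=16, EF_Task 4=18, EF_Task 5=22) = 22; EF_Task 6 = 22+11 = 33
Expected project duration μ = 33 hours. Critical path: Task 1 → Task 5 → Task 6.

Variance along critical path = 1.778 + 7.111 + 4.000 = 12.889; σ = √12.889 = 3.590 hours.
Z = (37 − 33) / 3.590 = 1.114
P(T ≤ 37) = Φ(1.114) ≈ 0.867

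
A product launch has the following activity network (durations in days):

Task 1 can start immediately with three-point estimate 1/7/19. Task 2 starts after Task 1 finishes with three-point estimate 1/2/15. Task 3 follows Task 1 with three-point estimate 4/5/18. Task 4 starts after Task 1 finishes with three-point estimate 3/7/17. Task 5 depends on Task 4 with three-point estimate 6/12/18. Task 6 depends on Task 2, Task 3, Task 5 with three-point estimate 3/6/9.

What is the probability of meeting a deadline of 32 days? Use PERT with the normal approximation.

0.325

te_Task 1 = (1 + 4·7 + 19)/6 = 48/6 = 8; σ²_Task 1 = ((19−1)/6)² = 9.000
te_Task 2 = (1 + 4·2 + 15)/6 = 24/6 = 4; σ²_Task 2 = ((15−1)/6)² = 5.444
te_Task 3 = (4 + 4·5 + 18)/6 = 42/6 = 7; σ²_Task 3 = ((18−4)/6)² = 5.444
te_Task 4 = (3 + 4·7 + 17)/6 = 48/6 = 8; σ²_Task 4 = ((17−3)/6)² = 5.444
te_Task 5 = (6 + 4·12 + 18)/6 = 72/6 = 12; σ²_Task 5 = ((18−6)/6)² = 4.000
te_Task 6 = (3 + 4·6 + 9)/6 = 36/6 = 6; σ²_Task 6 = ((9−3)/6)² = 1.000

Forward pass:
ES_Task 1 = 0; EF_Task 1 = 8
ES_Task 2 = 8; EF_Task 2 = 8+4 = 12
ES_Task 3 = 8; EF_Task 3 = 8+7 = 15
ES_Task 4 = 8; EF_Task 4 = 8+8 = 16
ES_Task 5 = 16; EF_Task 5 = 16+12 = 28
ES_Task 6 = max(EF_Task 2=12, EF_Task 3=15, EF_Task 5=28) = 28; EF_Task 6 = 28+6 = 34
Expected project duration μ = 34 days. Critical path: Task 1 → Task 4 → Task 5 → Task 6.

Variance along critical path = 9.000 + 5.444 + 4.000 + 1.000 = 19.444; σ = √19.444 = 4.410 days.
Z = (32 − 34) / 4.410 = -0.454
P(T ≤ 32) = Φ(-0.454) ≈ 0.325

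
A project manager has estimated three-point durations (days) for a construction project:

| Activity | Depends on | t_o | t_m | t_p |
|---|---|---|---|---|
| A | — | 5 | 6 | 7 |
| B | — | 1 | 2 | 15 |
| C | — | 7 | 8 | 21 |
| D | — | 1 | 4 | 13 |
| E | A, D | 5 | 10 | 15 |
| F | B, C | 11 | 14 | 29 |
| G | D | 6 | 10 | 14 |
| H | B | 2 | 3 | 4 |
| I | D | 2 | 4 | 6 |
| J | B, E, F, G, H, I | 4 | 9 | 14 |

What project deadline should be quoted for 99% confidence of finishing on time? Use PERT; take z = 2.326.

44.7 days

te_A = (5 + 4·6 + 7)/6 = 36/6 = 6; σ²_A = ((7−5)/6)² = 0.111
te_B = (1 + 4·2 + 15)/6 = 24/6 = 4; σ²_B = ((15−1)/6)² = 5.444
te_C = (7 + 4·8 + 21)/6 = 60/6 = 10; σ²_C = ((21−7)/6)² = 5.444
te_D = (1 + 4·4 + 13)/6 = 30/6 = 5; σ²_D = ((13−1)/6)² = 4.000
te_E = (5 + 4·10 + 15)/6 = 60/6 = 10; σ²_E = ((15−5)/6)² = 2.778
te_F = (11 + 4·14 + 29)/6 = 96/6 = 16; σ²_F = ((29−11)/6)² = 9.000
te_G = (6 + 4·10 + 14)/6 = 60/6 = 10; σ²_G = ((14−6)/6)² = 1.778
te_H = (2 + 4·3 + 4)/6 = 18/6 = 3; σ²_H = ((4−2)/6)² = 0.111
te_I = (2 + 4·4 + 6)/6 = 24/6 = 4; σ²_I = ((6−2)/6)² = 0.444
te_J = (4 + 4·9 + 14)/6 = 54/6 = 9; σ²_J = ((14−4)/6)² = 2.778

Forward pass:
ES_A = 0; EF_A = 6
ES_B = 0; EF_B = 4
ES_C = 0; EF_C = 10
ES_D = 0; EF_D = 5
ES_E = max(EF_A=6, EF_D=5) = 6; EF_E = 6+10 = 16
ES_F = max(EF_B=4, EF_C=10) = 10; EF_F = 10+16 = 26
ES_G = 5; EF_G = 5+10 = 15
ES_H = 4; EF_H = 4+3 = 7
ES_I = 5; EF_I = 5+4 = 9
ES_J = max(EF_B=4, EF_E=16, EF_F=26, EF_G=15, EF_H=7, EF_I=9) = 26; EF_J = 26+9 = 35
Expected project duration μ = 35 days. Critical path: C → F → J.

Variance along critical path = 5.444 + 9.000 + 2.778 = 17.222; σ = 4.150 days.
D = μ + z·σ = 35 + 2.326·4.150 = 44.7 days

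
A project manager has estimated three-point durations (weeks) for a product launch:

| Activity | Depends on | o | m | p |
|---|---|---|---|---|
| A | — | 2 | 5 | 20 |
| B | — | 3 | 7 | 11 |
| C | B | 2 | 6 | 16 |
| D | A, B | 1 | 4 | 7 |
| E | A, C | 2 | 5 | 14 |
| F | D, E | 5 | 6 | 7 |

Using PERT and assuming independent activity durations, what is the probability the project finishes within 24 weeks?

0.276

te_A = (2 + 4·5 + 20)/6 = 42/6 = 7; σ²_A = ((20−2)/6)² = 9.000
te_B = (3 + 4·7 + 11)/6 = 42/6 = 7; σ²_B = ((11−3)/6)² = 1.778
te_C = (2 + 4·6 + 16)/6 = 42/6 = 7; σ²_C = ((16−2)/6)² = 5.444
te_D = (1 + 4·4 + 7)/6 = 24/6 = 4; σ²_D = ((7−1)/6)² = 1.000
te_E = (2 + 4·5 + 14)/6 = 36/6 = 6; σ²_E = ((14−2)/6)² = 4.000
te_F = (5 + 4·6 + 7)/6 = 36/6 = 6; σ²_F = ((7−5)/6)² = 0.111

Forward pass:
ES_A = 0; EF_A = 7
ES_B = 0; EF_B = 7
ES_C = 7; EF_C = 7+7 = 14
ES_D = max(EF_A=7, EF_B=7) = 7; EF_D = 7+4 = 11
ES_E = max(EF_A=7, EF_C=14) = 14; EF_E = 14+6 = 20
ES_F = max(EF_D=11, EF_E=20) = 20; EF_F = 20+6 = 26
Expected project duration μ = 26 weeks. Critical path: B → C → E → F.

Variance along critical path = 1.778 + 5.444 + 4.000 + 0.111 = 11.333; σ = √11.333 = 3.367 weeks.
Z = (24 − 26) / 3.367 = -0.594
P(T ≤ 24) = Φ(-0.594) ≈ 0.276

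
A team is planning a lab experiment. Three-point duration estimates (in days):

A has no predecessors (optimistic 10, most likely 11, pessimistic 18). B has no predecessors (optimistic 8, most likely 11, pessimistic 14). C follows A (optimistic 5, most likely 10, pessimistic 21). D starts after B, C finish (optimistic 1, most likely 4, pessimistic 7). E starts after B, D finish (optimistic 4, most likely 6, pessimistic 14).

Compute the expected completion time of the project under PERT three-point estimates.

34 days

te_A = (10 + 4·11 + 18)/6 = 72/6 = 12
te_B = (8 + 4·11 + 14)/6 = 66/6 = 11
te_C = (5 + 4·10 + 21)/6 = 66/6 = 11
te_D = (1 + 4·4 + 7)/6 = 24/6 = 4
te_E = (4 + 4·6 + 14)/6 = 42/6 = 7

Forward pass:
ES_A = 0; EF_A = 12
ES_B = 0; EF_B = 11
ES_C = 12; EF_C = 12+11 = 23
ES_D = max(EF_B=11, EF_C=23) = 23; EF_D = 23+4 = 27
ES_E = max(EF_B=11, EF_D=27) = 27; EF_E = 27+7 = 34
Expected project duration μ = 34 days. Critical path: A → C → D → E.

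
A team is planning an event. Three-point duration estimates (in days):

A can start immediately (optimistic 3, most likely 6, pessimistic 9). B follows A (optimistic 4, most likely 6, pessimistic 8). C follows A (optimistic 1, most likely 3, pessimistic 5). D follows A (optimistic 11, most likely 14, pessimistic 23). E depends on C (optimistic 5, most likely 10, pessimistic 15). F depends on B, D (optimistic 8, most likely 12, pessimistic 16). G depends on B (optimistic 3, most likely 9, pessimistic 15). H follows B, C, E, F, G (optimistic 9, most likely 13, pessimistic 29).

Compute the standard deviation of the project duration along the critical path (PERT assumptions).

4.23 days

te_A = (3 + 4·6 + 9)/6 = 36/6 = 6; σ²_A = ((9−3)/6)² = 1.000
te_B = (4 + 4·6 + 8)/6 = 36/6 = 6; σ²_B = ((8−4)/6)² = 0.444
te_C = (1 + 4·3 + 5)/6 = 18/6 = 3; σ²_C = ((5−1)/6)² = 0.444
te_D = (11 + 4·14 + 23)/6 = 90/6 = 15; σ²_D = ((23−11)/6)² = 4.000
te_E = (5 + 4·10 + 15)/6 = 60/6 = 10; σ²_E = ((15−5)/6)² = 2.778
te_F = (8 + 4·12 + 16)/6 = 72/6 = 12; σ²_F = ((16−8)/6)² = 1.778
te_G = (3 + 4·9 + 15)/6 = 54/6 = 9; σ²_G = ((15−3)/6)² = 4.000
te_H = (9 + 4·13 + 29)/6 = 90/6 = 15; σ²_H = ((29−9)/6)² = 11.111

Forward pass:
ES_A = 0; EF_A = 6
ES_B = 6; EF_B = 6+6 = 12
ES_C = 6; EF_C = 6+3 = 9
ES_D = 6; EF_D = 6+15 = 21
ES_E = 9; EF_E = 9+10 = 19
ES_F = max(EF_B=12, EF_D=21) = 21; EF_F = 21+12 = 33
ES_G = 12; EF_G = 12+9 = 21
ES_H = max(EF_B=12, EF_C=9, EF_E=19, EF_F=33, EF_G=21) = 33; EF_H = 33+15 = 48
Expected project duration μ = 48 days. Critical path: A → D → F → H.

Variance along critical path = 1.000 + 4.000 + 1.778 + 11.111 = 17.889
σ = √17.889 = 4.230 days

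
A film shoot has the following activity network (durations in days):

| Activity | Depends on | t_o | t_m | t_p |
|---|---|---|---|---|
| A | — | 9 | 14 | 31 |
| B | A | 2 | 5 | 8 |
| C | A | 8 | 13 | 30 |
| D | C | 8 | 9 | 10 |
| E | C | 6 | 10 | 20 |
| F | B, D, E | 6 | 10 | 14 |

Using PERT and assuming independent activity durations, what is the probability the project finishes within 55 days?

0.696

te_A = (9 + 4·14 + 31)/6 = 96/6 = 16; σ²_A = ((31−9)/6)² = 13.444
te_B = (2 + 4·5 + 8)/6 = 30/6 = 5; σ²_B = ((8−2)/6)² = 1.000
te_C = (8 + 4·13 + 30)/6 = 90/6 = 15; σ²_C = ((30−8)/6)² = 13.444
te_D = (8 + 4·9 + 10)/6 = 54/6 = 9; σ²_D = ((10−8)/6)² = 0.111
te_E = (6 + 4·10 + 20)/6 = 66/6 = 11; σ²_E = ((20−6)/6)² = 5.444
te_F = (6 + 4·10 + 14)/6 = 60/6 = 10; σ²_F = ((14−6)/6)² = 1.778

Forward pass:
ES_A = 0; EF_A = 16
ES_B = 16; EF_B = 16+5 = 21
ES_C = 16; EF_C = 16+15 = 31
ES_D = 31; EF_D = 31+9 = 40
ES_E = 31; EF_E = 31+11 = 42
ES_F = max(EF_B=21, EF_D=40, EF_E=42) = 42; EF_F = 42+10 = 52
Expected project duration μ = 52 days. Critical path: A → C → E → F.

Variance along critical path = 13.444 + 13.444 + 5.444 + 1.778 = 34.111; σ = √34.111 = 5.840 days.
Z = (55 − 52) / 5.840 = 0.514
P(T ≤ 55) = Φ(0.514) ≈ 0.696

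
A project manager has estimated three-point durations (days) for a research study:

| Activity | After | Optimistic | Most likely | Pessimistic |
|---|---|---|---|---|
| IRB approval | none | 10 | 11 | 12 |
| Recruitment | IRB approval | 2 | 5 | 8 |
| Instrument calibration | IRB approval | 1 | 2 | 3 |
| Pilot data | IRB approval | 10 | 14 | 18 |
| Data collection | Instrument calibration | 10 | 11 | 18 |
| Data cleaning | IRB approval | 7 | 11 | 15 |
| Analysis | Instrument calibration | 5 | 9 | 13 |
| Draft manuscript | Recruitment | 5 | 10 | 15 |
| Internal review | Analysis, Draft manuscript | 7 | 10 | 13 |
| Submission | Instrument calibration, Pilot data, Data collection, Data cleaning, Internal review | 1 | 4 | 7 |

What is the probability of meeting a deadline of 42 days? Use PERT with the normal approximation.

0.795

te_IRB approval = (10 + 4·11 + 12)/6 = 66/6 = 11; σ²_IRB approval = ((12−10)/6)² = 0.111
te_Recruitment = (2 + 4·5 + 8)/6 = 30/6 = 5; σ²_Recruitment = ((8−2)/6)² = 1.000
te_Instrument calibration = (1 + 4·2 + 3)/6 = 12/6 = 2; σ²_Instrument calibration = ((3−1)/6)² = 0.111
te_Pilot data = (10 + 4·14 + 18)/6 = 84/6 = 14; σ²_Pilot data = ((18−10)/6)² = 1.778
te_Data collection = (10 + 4·11 + 18)/6 = 72/6 = 12; σ²_Data collection = ((18−10)/6)² = 1.778
te_Data cleaning = (7 + 4·11 + 15)/6 = 66/6 = 11; σ²_Data cleaning = ((15−7)/6)² = 1.778
te_Analysis = (5 + 4·9 + 13)/6 = 54/6 = 9; σ²_Analysis = ((13−5)/6)² = 1.778
te_Draft manuscript = (5 + 4·10 + 15)/6 = 60/6 = 10; σ²_Draft manuscript = ((15−5)/6)² = 2.778
te_Internal review = (7 + 4·10 + 13)/6 = 60/6 = 10; σ²_Internal review = ((13−7)/6)² = 1.000
te_Submission = (1 + 4·4 + 7)/6 = 24/6 = 4; σ²_Submission = ((7−1)/6)² = 1.000

Forward pass:
ES_IRB approval = 0; EF_IRB approval = 11
ES_Recruitment = 11; EF_Recruitment = 11+5 = 16
ES_Instrument calibration = 11; EF_Instrument calibration = 11+2 = 13
ES_Pilot data = 11; EF_Pilot data = 11+14 = 25
ES_Data collection = 13; EF_Data collection = 13+12 = 25
ES_Data cleaning = 11; EF_Data cleaning = 11+11 = 22
ES_Analysis = 13; EF_Analysis = 13+9 = 22
ES_Draft manuscript = 16; EF_Draft manuscript = 16+10 = 26
ES_Internal review = max(EF_Analysis=22, EF_Draft manuscript=26) = 26; EF_Internal review = 26+10 = 36
ES_Submission = max(EF_Instrument calibration=13, EF_Pilot data=25, EF_Data collection=25, EF_Data cleaning=22, EF_Internal review=36) = 36; EF_Submission = 36+4 = 40
Expected project duration μ = 40 days. Critical path: IRB approval → Recruitment → Draft manuscript → Internal review → Submission.

Variance along critical path = 0.111 + 1.000 + 2.778 + 1.000 + 1.000 = 5.889; σ = √5.889 = 2.427 days.
Z = (42 − 40) / 2.427 = 0.824
P(T ≤ 42) = Φ(0.824) ≈ 0.795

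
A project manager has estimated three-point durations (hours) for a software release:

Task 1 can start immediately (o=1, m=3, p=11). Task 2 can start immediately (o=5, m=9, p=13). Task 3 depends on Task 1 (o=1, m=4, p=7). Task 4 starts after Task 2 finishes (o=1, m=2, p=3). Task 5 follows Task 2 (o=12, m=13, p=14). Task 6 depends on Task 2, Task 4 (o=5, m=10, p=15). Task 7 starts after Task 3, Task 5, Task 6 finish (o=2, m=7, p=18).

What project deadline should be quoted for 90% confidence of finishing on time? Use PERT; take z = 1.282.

33.8 hours

te_Task 1 = (1 + 4·3 + 11)/6 = 24/6 = 4; σ²_Task 1 = ((11−1)/6)² = 2.778
te_Task 2 = (5 + 4·9 + 13)/6 = 54/6 = 9; σ²_Task 2 = ((13−5)/6)² = 1.778
te_Task 3 = (1 + 4·4 + 7)/6 = 24/6 = 4; σ²_Task 3 = ((7−1)/6)² = 1.000
te_Task 4 = (1 + 4·2 + 3)/6 = 12/6 = 2; σ²_Task 4 = ((3−1)/6)² = 0.111
te_Task 5 = (12 + 4·13 + 14)/6 = 78/6 = 13; σ²_Task 5 = ((14−12)/6)² = 0.111
te_Task 6 = (5 + 4·10 + 15)/6 = 60/6 = 10; σ²_Task 6 = ((15−5)/6)² = 2.778
te_Task 7 = (2 + 4·7 + 18)/6 = 48/6 = 8; σ²_Task 7 = ((18−2)/6)² = 7.111

Forward pass:
ES_Task 1 = 0; EF_Task 1 = 4
ES_Task 2 = 0; EF_Task 2 = 9
ES_Task 3 = 4; EF_Task 3 = 4+4 = 8
ES_Task 4 = 9; EF_Task 4 = 9+2 = 11
ES_Task 5 = 9; EF_Task 5 = 9+13 = 22
ES_Task 6 = max(EF_Task 2=9, EF_Task 4=11) = 11; EF_Task 6 = 11+10 = 21
ES_Task 7 = max(EF_Task 3=8, EF_Task 5=22, EF_Task 6=21) = 22; EF_Task 7 = 22+8 = 30
Expected project duration μ = 30 hours. Critical path: Task 2 → Task 5 → Task 7.

Variance along critical path = 1.778 + 0.111 + 7.111 = 9.000; σ = 3.000 hours.
D = μ + z·σ = 30 + 1.282·3.000 = 33.8 hours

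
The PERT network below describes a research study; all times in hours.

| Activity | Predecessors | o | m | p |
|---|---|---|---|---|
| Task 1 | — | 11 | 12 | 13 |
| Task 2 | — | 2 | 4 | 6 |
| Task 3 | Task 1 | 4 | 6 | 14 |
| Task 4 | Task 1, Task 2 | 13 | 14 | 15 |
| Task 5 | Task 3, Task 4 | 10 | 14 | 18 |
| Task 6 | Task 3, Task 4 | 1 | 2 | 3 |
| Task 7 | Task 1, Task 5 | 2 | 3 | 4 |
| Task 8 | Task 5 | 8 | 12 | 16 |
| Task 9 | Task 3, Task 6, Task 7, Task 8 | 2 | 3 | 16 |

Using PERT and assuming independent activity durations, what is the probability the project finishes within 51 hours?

te_Task 1 = (11 + 4·12 + 13)/6 = 72/6 = 12; σ²_Task 1 = ((13−11)/6)² = 0.111
te_Task 2 = (2 + 4·4 + 6)/6 = 24/6 = 4; σ²_Task 2 = ((6−2)/6)² = 0.444
te_Task 3 = (4 + 4·6 + 14)/6 = 42/6 = 7; σ²_Task 3 = ((14−4)/6)² = 2.778
te_Task 4 = (13 + 4·14 + 15)/6 = 84/6 = 14; σ²_Task 4 = ((15−13)/6)² = 0.111
te_Task 5 = (10 + 4·14 + 18)/6 = 84/6 = 14; σ²_Task 5 = ((18−10)/6)² = 1.778
te_Task 6 = (1 + 4·2 + 3)/6 = 12/6 = 2; σ²_Task 6 = ((3−1)/6)² = 0.111
te_Task 7 = (2 + 4·3 + 4)/6 = 18/6 = 3; σ²_Task 7 = ((4−2)/6)² = 0.111
te_Task 8 = (8 + 4·12 + 16)/6 = 72/6 = 12; σ²_Task 8 = ((16−8)/6)² = 1.778
te_Task 9 = (2 + 4·3 + 16)/6 = 30/6 = 5; σ²_Task 9 = ((16−2)/6)² = 5.444

Forward pass:
ES_Task 1 = 0; EF_Task 1 = 12
ES_Task 2 = 0; EF_Task 2 = 4
ES_Task 3 = 12; EF_Task 3 = 12+7 = 19
ES_Task 4 = max(EF_Task 1=12, EF_Task 2=4) = 12; EF_Task 4 = 12+14 = 26
ES_Task 5 = max(EF_Task 3=19, EF_Task 4=26) = 26; EF_Task 5 = 26+14 = 40
ES_Task 6 = max(EF_Task 3=19, EF_Task 4=26) = 26; EF_Task 6 = 26+2 = 28
ES_Task 7 = max(EF_Task 1=12, EF_Task 5=40) = 40; EF_Task 7 = 40+3 = 43
ES_Task 8 = 40; EF_Task 8 = 40+12 = 52
ES_Task 9 = max(EF_Task 3=19, EF_Task 6=28, EF_Task 7=43, EF_Task 8=52) = 52; EF_Task 9 = 52+5 = 57
Expected project duration μ = 57 hours. Critical path: Task 1 → Task 4 → Task 5 → Task 8 → Task 9.

Variance along critical path = 0.111 + 0.111 + 1.778 + 1.778 + 5.444 = 9.222; σ = √9.222 = 3.037 hours.
Z = (51 − 57) / 3.037 = -1.976
P(T ≤ 51) = Φ(-1.976) ≈ 0.024

0.024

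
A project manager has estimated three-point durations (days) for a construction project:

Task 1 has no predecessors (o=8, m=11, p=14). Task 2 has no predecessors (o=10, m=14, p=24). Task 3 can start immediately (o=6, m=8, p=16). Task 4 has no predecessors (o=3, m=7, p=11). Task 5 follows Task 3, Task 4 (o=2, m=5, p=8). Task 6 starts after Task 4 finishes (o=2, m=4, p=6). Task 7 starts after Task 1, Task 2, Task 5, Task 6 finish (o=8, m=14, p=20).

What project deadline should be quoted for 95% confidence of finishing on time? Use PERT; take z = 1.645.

te_Task 1 = (8 + 4·11 + 14)/6 = 66/6 = 11; σ²_Task 1 = ((14−8)/6)² = 1.000
te_Task 2 = (10 + 4·14 + 24)/6 = 90/6 = 15; σ²_Task 2 = ((24−10)/6)² = 5.444
te_Task 3 = (6 + 4·8 + 16)/6 = 54/6 = 9; σ²_Task 3 = ((16−6)/6)² = 2.778
te_Task 4 = (3 + 4·7 + 11)/6 = 42/6 = 7; σ²_Task 4 = ((11−3)/6)² = 1.778
te_Task 5 = (2 + 4·5 + 8)/6 = 30/6 = 5; σ²_Task 5 = ((8−2)/6)² = 1.000
te_Task 6 = (2 + 4·4 + 6)/6 = 24/6 = 4; σ²_Task 6 = ((6−2)/6)² = 0.444
te_Task 7 = (8 + 4·14 + 20)/6 = 84/6 = 14; σ²_Task 7 = ((20−8)/6)² = 4.000

Forward pass:
ES_Task 1 = 0; EF_Task 1 = 11
ES_Task 2 = 0; EF_Task 2 = 15
ES_Task 3 = 0; EF_Task 3 = 9
ES_Task 4 = 0; EF_Task 4 = 7
ES_Task 5 = max(EF_Task 3=9, EF_Task 4=7) = 9; EF_Task 5 = 9+5 = 14
ES_Task 6 = 7; EF_Task 6 = 7+4 = 11
ES_Task 7 = max(EF_Task 1=11, EF_Task 2=15, EF_Task 5=14, EF_Task 6=11) = 15; EF_Task 7 = 15+14 = 29
Expected project duration μ = 29 days. Critical path: Task 2 → Task 7.

Variance along critical path = 5.444 + 4.000 = 9.444; σ = 3.073 days.
D = μ + z·σ = 29 + 1.645·3.073 = 34.1 days

34.1 days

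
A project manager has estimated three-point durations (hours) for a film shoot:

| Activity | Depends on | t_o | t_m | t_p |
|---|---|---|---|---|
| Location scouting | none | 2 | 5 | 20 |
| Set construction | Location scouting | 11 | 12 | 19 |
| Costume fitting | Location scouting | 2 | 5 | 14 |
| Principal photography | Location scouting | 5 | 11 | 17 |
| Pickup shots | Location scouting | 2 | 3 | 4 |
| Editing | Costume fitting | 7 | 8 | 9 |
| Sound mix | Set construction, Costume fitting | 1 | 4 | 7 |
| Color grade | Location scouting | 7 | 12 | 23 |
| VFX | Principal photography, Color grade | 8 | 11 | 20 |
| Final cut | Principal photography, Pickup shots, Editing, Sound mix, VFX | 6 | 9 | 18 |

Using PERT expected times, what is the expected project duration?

42 hours

te_Location scouting = (2 + 4·5 + 20)/6 = 42/6 = 7
te_Set construction = (11 + 4·12 + 19)/6 = 78/6 = 13
te_Costume fitting = (2 + 4·5 + 14)/6 = 36/6 = 6
te_Principal photography = (5 + 4·11 + 17)/6 = 66/6 = 11
te_Pickup shots = (2 + 4·3 + 4)/6 = 18/6 = 3
te_Editing = (7 + 4·8 + 9)/6 = 48/6 = 8
te_Sound mix = (1 + 4·4 + 7)/6 = 24/6 = 4
te_Color grade = (7 + 4·12 + 23)/6 = 78/6 = 13
te_VFX = (8 + 4·11 + 20)/6 = 72/6 = 12
te_Final cut = (6 + 4·9 + 18)/6 = 60/6 = 10

Forward pass:
ES_Location scouting = 0; EF_Location scouting = 7
ES_Set construction = 7; EF_Set construction = 7+13 = 20
ES_Costume fitting = 7; EF_Costume fitting = 7+6 = 13
ES_Principal photography = 7; EF_Principal photography = 7+11 = 18
ES_Pickup shots = 7; EF_Pickup shots = 7+3 = 10
ES_Editing = 13; EF_Editing = 13+8 = 21
ES_Sound mix = max(EF_Set construction=20, EF_Costume fitting=13) = 20; EF_Sound mix = 20+4 = 24
ES_Color grade = 7; EF_Color grade = 7+13 = 20
ES_VFX = max(EF_Principal photography=18, EF_Color grade=20) = 20; EF_VFX = 20+12 = 32
ES_Final cut = max(EF_Principal photography=18, EF_Pickup shots=10, EF_Editing=21, EF_Sound mix=24, EF_VFX=32) = 32; EF_Final cut = 32+10 = 42
Expected project duration μ = 42 hours. Critical path: Location scouting → Color grade → VFX → Final cut.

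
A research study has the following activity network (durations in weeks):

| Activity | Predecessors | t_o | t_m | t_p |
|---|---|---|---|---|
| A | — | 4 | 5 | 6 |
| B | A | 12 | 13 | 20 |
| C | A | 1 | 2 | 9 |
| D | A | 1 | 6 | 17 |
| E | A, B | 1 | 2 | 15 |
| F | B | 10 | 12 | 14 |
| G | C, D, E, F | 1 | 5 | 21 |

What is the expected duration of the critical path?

38 weeks

te_A = (4 + 4·5 + 6)/6 = 30/6 = 5
te_B = (12 + 4·13 + 20)/6 = 84/6 = 14
te_C = (1 + 4·2 + 9)/6 = 18/6 = 3
te_D = (1 + 4·6 + 17)/6 = 42/6 = 7
te_E = (1 + 4·2 + 15)/6 = 24/6 = 4
te_F = (10 + 4·12 + 14)/6 = 72/6 = 12
te_G = (1 + 4·5 + 21)/6 = 42/6 = 7

Forward pass:
ES_A = 0; EF_A = 5
ES_B = 5; EF_B = 5+14 = 19
ES_C = 5; EF_C = 5+3 = 8
ES_D = 5; EF_D = 5+7 = 12
ES_E = max(EF_A=5, EF_B=19) = 19; EF_E = 19+4 = 23
ES_F = 19; EF_F = 19+12 = 31
ES_G = max(EF_C=8, EF_D=12, EF_E=23, EF_F=31) = 31; EF_G = 31+7 = 38
Expected project duration μ = 38 weeks. Critical path: A → B → F → G.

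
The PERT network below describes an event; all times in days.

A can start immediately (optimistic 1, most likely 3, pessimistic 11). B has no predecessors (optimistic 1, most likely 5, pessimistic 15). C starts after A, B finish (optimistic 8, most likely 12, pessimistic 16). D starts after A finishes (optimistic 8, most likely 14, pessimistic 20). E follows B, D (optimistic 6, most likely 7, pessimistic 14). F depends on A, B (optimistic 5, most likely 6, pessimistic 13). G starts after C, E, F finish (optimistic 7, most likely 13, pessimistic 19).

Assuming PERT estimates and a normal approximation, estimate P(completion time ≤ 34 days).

0.079

te_A = (1 + 4·3 + 11)/6 = 24/6 = 4; σ²_A = ((11−1)/6)² = 2.778
te_B = (1 + 4·5 + 15)/6 = 36/6 = 6; σ²_B = ((15−1)/6)² = 5.444
te_C = (8 + 4·12 + 16)/6 = 72/6 = 12; σ²_C = ((16−8)/6)² = 1.778
te_D = (8 + 4·14 + 20)/6 = 84/6 = 14; σ²_D = ((20−8)/6)² = 4.000
te_E = (6 + 4·7 + 14)/6 = 48/6 = 8; σ²_E = ((14−6)/6)² = 1.778
te_F = (5 + 4·6 + 13)/6 = 42/6 = 7; σ²_F = ((13−5)/6)² = 1.778
te_G = (7 + 4·13 + 19)/6 = 78/6 = 13; σ²_G = ((19−7)/6)² = 4.000

Forward pass:
ES_A = 0; EF_A = 4
ES_B = 0; EF_B = 6
ES_C = max(EF_A=4, EF_B=6) = 6; EF_C = 6+12 = 18
ES_D = 4; EF_D = 4+14 = 18
ES_E = max(EF_B=6, EF_D=18) = 18; EF_E = 18+8 = 26
ES_F = max(EF_A=4, EF_B=6) = 6; EF_F = 6+7 = 13
ES_G = max(EF_C=18, EF_E=26, EF_F=13) = 26; EF_G = 26+13 = 39
Expected project duration μ = 39 days. Critical path: A → D → E → G.

Variance along critical path = 2.778 + 4.000 + 1.778 + 4.000 = 12.556; σ = √12.556 = 3.543 days.
Z = (34 − 39) / 3.543 = -1.411
P(T ≤ 34) = Φ(-1.411) ≈ 0.079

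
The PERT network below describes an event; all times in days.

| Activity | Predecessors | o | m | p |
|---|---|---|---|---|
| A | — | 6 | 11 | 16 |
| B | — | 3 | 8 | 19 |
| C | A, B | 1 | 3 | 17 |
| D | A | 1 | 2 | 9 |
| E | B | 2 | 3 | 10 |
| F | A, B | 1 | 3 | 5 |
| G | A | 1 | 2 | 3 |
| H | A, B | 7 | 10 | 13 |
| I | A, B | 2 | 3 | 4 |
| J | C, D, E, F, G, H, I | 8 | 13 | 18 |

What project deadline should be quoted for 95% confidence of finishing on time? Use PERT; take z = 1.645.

te_A = (6 + 4·11 + 16)/6 = 66/6 = 11; σ²_A = ((16−6)/6)² = 2.778
te_B = (3 + 4·8 + 19)/6 = 54/6 = 9; σ²_B = ((19−3)/6)² = 7.111
te_C = (1 + 4·3 + 17)/6 = 30/6 = 5; σ²_C = ((17−1)/6)² = 7.111
te_D = (1 + 4·2 + 9)/6 = 18/6 = 3; σ²_D = ((9−1)/6)² = 1.778
te_E = (2 + 4·3 + 10)/6 = 24/6 = 4; σ²_E = ((10−2)/6)² = 1.778
te_F = (1 + 4·3 + 5)/6 = 18/6 = 3; σ²_F = ((5−1)/6)² = 0.444
te_G = (1 + 4·2 + 3)/6 = 12/6 = 2; σ²_G = ((3−1)/6)² = 0.111
te_H = (7 + 4·10 + 13)/6 = 60/6 = 10; σ²_H = ((13−7)/6)² = 1.000
te_I = (2 + 4·3 + 4)/6 = 18/6 = 3; σ²_I = ((4−2)/6)² = 0.111
te_J = (8 + 4·13 + 18)/6 = 78/6 = 13; σ²_J = ((18−8)/6)² = 2.778

Forward pass:
ES_A = 0; EF_A = 11
ES_B = 0; EF_B = 9
ES_C = max(EF_A=11, EF_B=9) = 11; EF_C = 11+5 = 16
ES_D = 11; EF_D = 11+3 = 14
ES_E = 9; EF_E = 9+4 = 13
ES_F = max(EF_A=11, EF_B=9) = 11; EF_F = 11+3 = 14
ES_G = 11; EF_G = 11+2 = 13
ES_H = max(EF_A=11, EF_B=9) = 11; EF_H = 11+10 = 21
ES_I = max(EF_A=11, EF_B=9) = 11; EF_I = 11+3 = 14
ES_J = max(EF_C=16, EF_D=14, EF_E=13, EF_F=14, EF_G=13, EF_H=21, EF_I=14) = 21; EF_J = 21+13 = 34
Expected project duration μ = 34 days. Critical path: A → H → J.

Variance along critical path = 2.778 + 1.000 + 2.778 = 6.556; σ = 2.560 days.
D = μ + z·σ = 34 + 1.645·2.560 = 38.2 days

38.2 days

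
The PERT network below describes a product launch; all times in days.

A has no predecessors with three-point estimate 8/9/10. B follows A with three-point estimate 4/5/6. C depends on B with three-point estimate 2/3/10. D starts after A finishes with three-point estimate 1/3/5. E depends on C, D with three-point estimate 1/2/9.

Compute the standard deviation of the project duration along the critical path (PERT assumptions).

1.94 days

te_A = (8 + 4·9 + 10)/6 = 54/6 = 9; σ²_A = ((10−8)/6)² = 0.111
te_B = (4 + 4·5 + 6)/6 = 30/6 = 5; σ²_B = ((6−4)/6)² = 0.111
te_C = (2 + 4·3 + 10)/6 = 24/6 = 4; σ²_C = ((10−2)/6)² = 1.778
te_D = (1 + 4·3 + 5)/6 = 18/6 = 3; σ²_D = ((5−1)/6)² = 0.444
te_E = (1 + 4·2 + 9)/6 = 18/6 = 3; σ²_E = ((9−1)/6)² = 1.778

Forward pass:
ES_A = 0; EF_A = 9
ES_B = 9; EF_B = 9+5 = 14
ES_C = 14; EF_C = 14+4 = 18
ES_D = 9; EF_D = 9+3 = 12
ES_E = max(EF_C=18, EF_D=12) = 18; EF_E = 18+3 = 21
Expected project duration μ = 21 days. Critical path: A → B → C → E.

Variance along critical path = 0.111 + 0.111 + 1.778 + 1.778 = 3.778
σ = √3.778 = 1.944 days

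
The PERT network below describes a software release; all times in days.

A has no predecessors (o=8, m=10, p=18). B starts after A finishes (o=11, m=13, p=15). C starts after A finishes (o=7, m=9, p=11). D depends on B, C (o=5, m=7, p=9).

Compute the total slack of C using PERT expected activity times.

4 days

te_A = (8 + 4·10 + 18)/6 = 66/6 = 11
te_B = (11 + 4·13 + 15)/6 = 78/6 = 13
te_C = (7 + 4·9 + 11)/6 = 54/6 = 9
te_D = (5 + 4·7 + 9)/6 = 42/6 = 7

Forward pass:
ES_A = 0; EF_A = 11
ES_B = 11; EF_B = 11+13 = 24
ES_C = 11; EF_C = 11+9 = 20
ES_D = max(EF_B=24, EF_C=20) = 24; EF_D = 24+7 = 31
Expected project duration μ = 31 days. Critical path: A → B → D.

Backward pass:
LF_D = 31; LS_D = 31−7 = 24
LF_C = LS_D = 24; LS_C = 24−9 = 15
LF_B = LS_D = 24; LS_B = 24−13 = 11
LF_A = min(LS_B=11, LS_C=15) = 11; LS_A = 11−11 = 0
Slack_C = LS_C − ES_C = 15 − 11 = 4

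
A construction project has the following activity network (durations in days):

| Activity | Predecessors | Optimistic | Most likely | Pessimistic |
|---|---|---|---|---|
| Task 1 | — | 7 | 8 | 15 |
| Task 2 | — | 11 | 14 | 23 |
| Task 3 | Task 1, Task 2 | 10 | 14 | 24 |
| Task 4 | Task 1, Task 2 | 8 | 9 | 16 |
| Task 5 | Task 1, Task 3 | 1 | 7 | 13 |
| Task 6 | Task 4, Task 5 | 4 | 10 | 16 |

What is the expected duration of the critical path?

47 days

te_Task 1 = (7 + 4·8 + 15)/6 = 54/6 = 9
te_Task 2 = (11 + 4·14 + 23)/6 = 90/6 = 15
te_Task 3 = (10 + 4·14 + 24)/6 = 90/6 = 15
te_Task 4 = (8 + 4·9 + 16)/6 = 60/6 = 10
te_Task 5 = (1 + 4·7 + 13)/6 = 42/6 = 7
te_Task 6 = (4 + 4·10 + 16)/6 = 60/6 = 10

Forward pass:
ES_Task 1 = 0; EF_Task 1 = 9
ES_Task 2 = 0; EF_Task 2 = 15
ES_Task 3 = max(EF_Task 1=9, EF_Task 2=15) = 15; EF_Task 3 = 15+15 = 30
ES_Task 4 = max(EF_Task 1=9, EF_Task 2=15) = 15; EF_Task 4 = 15+10 = 25
ES_Task 5 = max(EF_Task 1=9, EF_Task 3=30) = 30; EF_Task 5 = 30+7 = 37
ES_Task 6 = max(EF_Task 4=25, EF_Task 5=37) = 37; EF_Task 6 = 37+10 = 47
Expected project duration μ = 47 days. Critical path: Task 2 → Task 3 → Task 5 → Task 6.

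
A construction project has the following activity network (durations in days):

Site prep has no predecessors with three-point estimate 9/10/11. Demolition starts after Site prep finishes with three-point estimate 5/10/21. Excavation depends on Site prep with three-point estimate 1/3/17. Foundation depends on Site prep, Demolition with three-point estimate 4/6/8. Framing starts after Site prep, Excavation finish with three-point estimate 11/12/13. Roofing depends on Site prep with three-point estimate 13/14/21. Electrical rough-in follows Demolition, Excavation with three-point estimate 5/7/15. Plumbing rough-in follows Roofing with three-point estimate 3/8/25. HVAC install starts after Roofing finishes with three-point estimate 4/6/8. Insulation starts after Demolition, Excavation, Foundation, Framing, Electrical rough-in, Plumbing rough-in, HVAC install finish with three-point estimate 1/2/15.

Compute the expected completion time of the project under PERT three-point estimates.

39 days

te_Site prep = (9 + 4·10 + 11)/6 = 60/6 = 10
te_Demolition = (5 + 4·10 + 21)/6 = 66/6 = 11
te_Excavation = (1 + 4·3 + 17)/6 = 30/6 = 5
te_Foundation = (4 + 4·6 + 8)/6 = 36/6 = 6
te_Framing = (11 + 4·12 + 13)/6 = 72/6 = 12
te_Roofing = (13 + 4·14 + 21)/6 = 90/6 = 15
te_Electrical rough-in = (5 + 4·7 + 15)/6 = 48/6 = 8
te_Plumbing rough-in = (3 + 4·8 + 25)/6 = 60/6 = 10
te_HVAC install = (4 + 4·6 + 8)/6 = 36/6 = 6
te_Insulation = (1 + 4·2 + 15)/6 = 24/6 = 4

Forward pass:
ES_Site prep = 0; EF_Site prep = 10
ES_Demolition = 10; EF_Demolition = 10+11 = 21
ES_Excavation = 10; EF_Excavation = 10+5 = 15
ES_Foundation = max(EF_Site prep=10, EF_Demolition=21) = 21; EF_Foundation = 21+6 = 27
ES_Framing = max(EF_Site prep=10, EF_Excavation=15) = 15; EF_Framing = 15+12 = 27
ES_Roofing = 10; EF_Roofing = 10+15 = 25
ES_Electrical rough-in = max(EF_Demolition=21, EF_Excavation=15) = 21; EF_Electrical rough-in = 21+8 = 29
ES_Plumbing rough-in = 25; EF_Plumbing rough-in = 25+10 = 35
ES_HVAC install = 25; EF_HVAC install = 25+6 = 31
ES_Insulation = max(EF_Demolition=21, EF_Excavation=15, EF_Foundation=27, EF_Framing=27, EF_Electrical rough-in=29, EF_Plumbing rough-in=35, EF_HVAC install=31) = 35; EF_Insulation = 35+4 = 39
Expected project duration μ = 39 days. Critical path: Site prep → Roofing → Plumbing rough-in → Insulation.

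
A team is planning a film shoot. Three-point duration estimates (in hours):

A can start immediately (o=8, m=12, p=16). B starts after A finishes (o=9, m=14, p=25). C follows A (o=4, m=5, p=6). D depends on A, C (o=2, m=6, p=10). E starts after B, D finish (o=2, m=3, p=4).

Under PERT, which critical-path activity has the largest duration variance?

B

te_A = (8 + 4·12 + 16)/6 = 72/6 = 12; σ²_A = ((16−8)/6)² = 1.778
te_B = (9 + 4·14 + 25)/6 = 90/6 = 15; σ²_B = ((25−9)/6)² = 7.111
te_C = (4 + 4·5 + 6)/6 = 30/6 = 5; σ²_C = ((6−4)/6)² = 0.111
te_D = (2 + 4·6 + 10)/6 = 36/6 = 6; σ²_D = ((10−2)/6)² = 1.778
te_E = (2 + 4·3 + 4)/6 = 18/6 = 3; σ²_E = ((4−2)/6)² = 0.111

Forward pass:
ES_A = 0; EF_A = 12
ES_B = 12; EF_B = 12+15 = 27
ES_C = 12; EF_C = 12+5 = 17
ES_D = max(EF_A=12, EF_C=17) = 17; EF_D = 17+6 = 23
ES_E = max(EF_B=27, EF_D=23) = 27; EF_E = 27+3 = 30
Expected project duration μ = 30 hours. Critical path: A → B → E.

Variances on critical path: σ²_A=1.778, σ²_B=7.111, σ²_E=0.111.
Largest is σ²_B = 7.111.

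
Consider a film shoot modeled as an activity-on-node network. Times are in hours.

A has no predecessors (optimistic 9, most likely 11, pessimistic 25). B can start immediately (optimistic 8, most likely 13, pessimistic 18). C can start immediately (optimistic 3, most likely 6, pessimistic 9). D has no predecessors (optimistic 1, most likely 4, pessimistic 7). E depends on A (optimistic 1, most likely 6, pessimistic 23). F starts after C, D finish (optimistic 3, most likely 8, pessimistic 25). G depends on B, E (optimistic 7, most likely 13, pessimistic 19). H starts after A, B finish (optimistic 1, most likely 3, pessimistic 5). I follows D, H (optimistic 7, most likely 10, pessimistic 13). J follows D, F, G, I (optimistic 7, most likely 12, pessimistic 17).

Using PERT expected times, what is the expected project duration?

te_A = (9 + 4·11 + 25)/6 = 78/6 = 13
te_B = (8 + 4·13 + 18)/6 = 78/6 = 13
te_C = (3 + 4·6 + 9)/6 = 36/6 = 6
te_D = (1 + 4·4 + 7)/6 = 24/6 = 4
te_E = (1 + 4·6 + 23)/6 = 48/6 = 8
te_F = (3 + 4·8 + 25)/6 = 60/6 = 10
te_G = (7 + 4·13 + 19)/6 = 78/6 = 13
te_H = (1 + 4·3 + 5)/6 = 18/6 = 3
te_I = (7 + 4·10 + 13)/6 = 60/6 = 10
te_J = (7 + 4·12 + 17)/6 = 72/6 = 12

Forward pass:
ES_A = 0; EF_A = 13
ES_B = 0; EF_B = 13
ES_C = 0; EF_C = 6
ES_D = 0; EF_D = 4
ES_E = 13; EF_E = 13+8 = 21
ES_F = max(EF_C=6, EF_D=4) = 6; EF_F = 6+10 = 16
ES_G = max(EF_B=13, EF_E=21) = 21; EF_G = 21+13 = 34
ES_H = max(EF_A=13, EF_B=13) = 13; EF_H = 13+3 = 16
ES_I = max(EF_D=4, EF_H=16) = 16; EF_I = 16+10 = 26
ES_J = max(EF_D=4, EF_F=16, EF_G=34, EF_I=26) = 34; EF_J = 34+12 = 46
Expected project duration μ = 46 hours. Critical path: A → E → G → J.

46 hours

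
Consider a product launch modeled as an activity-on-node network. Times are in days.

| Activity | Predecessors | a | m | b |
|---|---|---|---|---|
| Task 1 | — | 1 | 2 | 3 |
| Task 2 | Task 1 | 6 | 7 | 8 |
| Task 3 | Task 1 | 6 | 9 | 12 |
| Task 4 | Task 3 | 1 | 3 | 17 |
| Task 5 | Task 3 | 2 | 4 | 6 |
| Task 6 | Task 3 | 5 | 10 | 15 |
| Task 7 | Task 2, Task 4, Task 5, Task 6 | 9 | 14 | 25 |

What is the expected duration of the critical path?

te_Task 1 = (1 + 4·2 + 3)/6 = 12/6 = 2
te_Task 2 = (6 + 4·7 + 8)/6 = 42/6 = 7
te_Task 3 = (6 + 4·9 + 12)/6 = 54/6 = 9
te_Task 4 = (1 + 4·3 + 17)/6 = 30/6 = 5
te_Task 5 = (2 + 4·4 + 6)/6 = 24/6 = 4
te_Task 6 = (5 + 4·10 + 15)/6 = 60/6 = 10
te_Task 7 = (9 + 4·14 + 25)/6 = 90/6 = 15

Forward pass:
ES_Task 1 = 0; EF_Task 1 = 2
ES_Task 2 = 2; EF_Task 2 = 2+7 = 9
ES_Task 3 = 2; EF_Task 3 = 2+9 = 11
ES_Task 4 = 11; EF_Task 4 = 11+5 = 16
ES_Task 5 = 11; EF_Task 5 = 11+4 = 15
ES_Task 6 = 11; EF_Task 6 = 11+10 = 21
ES_Task 7 = max(EF_Task 2=9, EF_Task 4=16, EF_Task 5=15, EF_Task 6=21) = 21; EF_Task 7 = 21+15 = 36
Expected project duration μ = 36 days. Critical path: Task 1 → Task 3 → Task 6 → Task 7.

36 days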